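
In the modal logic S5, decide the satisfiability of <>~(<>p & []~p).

Satisfiable

1. <>~(<>p & []~p), 0
2. ~(<>p & []~p), 1   [<>-rule on 1: fresh world 1, 0R1]
3. ~[]~p, 1   [~&-rule on 2 (branches; this branch)]
4. p, 2   [~[]-rule on 3: fresh world 2, 1R2]
Accessibility: 0R0, 0R1, 0R2, 1R0, 1R1, 1R2, 2R0, 2R1, 2R2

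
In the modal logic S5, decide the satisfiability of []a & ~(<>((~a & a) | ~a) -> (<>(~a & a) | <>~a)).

No, unsatisfiable

1. []a & ~(<>((~a & a) | ~a) -> (<>(~a & a) | <>~a)), 0
2. []a, 0   [&-rule on 1]
3. ~(<>((~a & a) | ~a) -> (<>(~a & a) | <>~a)), 0   [&-rule on 1]
4. <>((~a & a) | ~a), 0   [~->-rule on 3]
5. ~(<>(~a & a) | <>~a), 0   [~->-rule on 3]
6. ~<>(~a & a), 0   [~|-rule on 5]
7. ~<>~a, 0   [~|-rule on 5]
8. a, 0   [[]-rule on 2 via 0R0]
9. ~(~a & a), 0   [~<>-rule on 6 via 0R0]
10. (~a & a) | ~a, 1   [<>-rule on 4: fresh world 1, 0R1]
11. a, 1   [[]-rule on 2 via 0R1]
12. ~(~a & a), 1   [~<>-rule on 6 via 0R1]
13. ~a & a, 1   [|-rule on 10 (branches; this branch)]
14. ~a, 1   [&-rule on 13]
Accessibility: 0R0, 0R1, 1R0, 1R1
Branch closes: a and ~a both at 1.
Every branch closes; the branch above is one of them.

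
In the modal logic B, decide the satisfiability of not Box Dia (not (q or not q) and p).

1. not Box Dia (not (q or not q) and p), u
2. not Dia (not (q or not q) and p), v
3. not (not (q or not q) and p), u
4. not (not (q or not q) and p), v
5. not p, u
6. not p, v
Accessibility: uRu, uRv, vRu, vRv

Satisfiable (open branch found)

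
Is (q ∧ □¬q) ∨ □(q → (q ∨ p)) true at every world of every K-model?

Tableau for the negation ¬((q ∧ □¬q) ∨ □(q → (q ∨ p))):
1. ¬((q ∧ □¬q) ∨ □(q → (q ∨ p))), w0
2. ¬(q ∧ □¬q), w0
3. ¬□(q → (q ∨ p)), w0
4. ¬□¬q, w0
5. ¬(q → (q ∨ p)), w1
6. q, w1
7. ¬(q ∨ p), w1
8. ¬q, w1
9. ¬p, w1
Accessibility: w0Rw1
Branch closes: q and ¬q both at w1.
Every branch of the negation's tableau closes; the branch above is one of them.

Valid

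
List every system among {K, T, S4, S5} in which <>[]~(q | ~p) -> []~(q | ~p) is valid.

S5

S5-tableau for the negation ~(<>[]~(q | ~p) -> []~(q | ~p)):
1. ~(<>[]~(q | ~p) -> []~(q | ~p)), 0
2. <>[]~(q | ~p), 0
3. ~[]~(q | ~p), 0
4. []~(q | ~p), 1
5. ~(q | ~p), 0
6. ~q, 0
7. p, 0
8. ~(q | ~p), 1
9. ~q, 1
10. p, 1
11. q | ~p, 2
12. ~(q | ~p), 2
13. ~q, 2
14. p, 2
15. ~p, 2
Accessibility: 0R0, 0R1, 0R2, 1R0, 1R1, 1R2, 2R0, 2R1, 2R2
Branch closes: p and ~p both at 2.
Every branch closes (one shown): valid in S5.
S4-tableau for the negation ~(<>[]~(q | ~p) -> []~(q | ~p)):
1. ~(<>[]~(q | ~p) -> []~(q | ~p)), 0
2. <>[]~(q | ~p), 0
3. ~[]~(q | ~p), 0
4. []~(q | ~p), 1
5. ~(q | ~p), 1
6. ~q, 1
7. p, 1
8. q | ~p, 2
9. ~p, 2
Accessibility: 0R0, 0R1, 0R2, 1R1, 2R2
Complete open branch: countermodel on an S4-frame, so not valid in S4, nor in K, T (the same frame is also a K-frame and a T-frame).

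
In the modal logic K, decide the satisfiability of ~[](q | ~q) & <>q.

Unsatisfiable

1. ~[](q | ~q) & <>q, 0
2. ~[](q | ~q), 0
3. <>q, 0
4. ~(q | ~q), 1
5. ~q, 1
6. q, 1
Accessibility: 0R1
Branch closes: q and ~q both at 1.
All branches of the tableau close; one closing branch shown above.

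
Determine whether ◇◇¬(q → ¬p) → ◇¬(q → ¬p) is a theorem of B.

Invalid (countermodel exists)

Tableau for the negation ¬(◇◇¬(q → ¬p) → ◇¬(q → ¬p)):
1. ¬(◇◇¬(q → ¬p) → ◇¬(q → ¬p)), 0
2. ◇◇¬(q → ¬p), 0   [¬→-rule on 1]
3. ¬◇¬(q → ¬p), 0   [¬→-rule on 1]
4. q → ¬p, 0   [¬◇-rule on 3 via 0R0]
5. ¬p, 0   [→-rule on 4 (branches; this branch)]
6. ◇¬(q → ¬p), 1   [◇-rule on 2: fresh world 1, 0R1]
7. q → ¬p, 1   [¬◇-rule on 3 via 0R1]
8. ¬p, 1   [→-rule on 7 (branches; this branch)]
9. ¬(q → ¬p), 2   [◇-rule on 6: fresh world 2, 1R2]
10. q, 2   [¬→-rule on 9]
11. p, 2   [¬→-rule on 9]
Accessibility: 0R0, 0R1, 1R0, 1R1, 1R2, 2R1, 2R2
The negation has an open branch (countermodel exists).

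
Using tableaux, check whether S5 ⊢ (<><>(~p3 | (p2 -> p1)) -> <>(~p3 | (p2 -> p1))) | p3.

Valid in S5

Tableau for the negation ~((<><>(~p3 | (p2 -> p1)) -> <>(~p3 | (p2 -> p1))) | p3):
1. ~((<><>(~p3 | (p2 -> p1)) -> <>(~p3 | (p2 -> p1))) | p3), w0
2. ~(<><>(~p3 | (p2 -> p1)) -> <>(~p3 | (p2 -> p1))), w0
3. ~p3, w0
4. <><>(~p3 | (p2 -> p1)), w0
5. ~<>(~p3 | (p2 -> p1)), w0
6. ~(~p3 | (p2 -> p1)), w0
7. p3, w0
8. ~(p2 -> p1), w0
Accessibility: w0Rw0
Branch closes: p3 and ~p3 both at w0.
Every branch of the negation's tableau closes; the branch above is one of them.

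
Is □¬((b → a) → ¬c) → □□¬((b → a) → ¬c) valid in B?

Not valid

Tableau for the negation ¬(□¬((b → a) → ¬c) → □□¬((b → a) → ¬c)):
1. ¬(□¬((b → a) → ¬c) → □□¬((b → a) → ¬c)), 0
2. □¬((b → a) → ¬c), 0   [¬→-rule on 1]
3. ¬□□¬((b → a) → ¬c), 0   [¬→-rule on 1]
4. ¬((b → a) → ¬c), 0   [□-rule on 2 via 0R0]
5. b → a, 0   [¬→-rule on 4]
6. c, 0   [¬→-rule on 4]
7. a, 0   [→-rule on 5 (branches; this branch)]
8. ¬□¬((b → a) → ¬c), 1   [¬□-rule on 3: fresh world 1, 0R1]
9. ¬((b → a) → ¬c), 1   [□-rule on 2 via 0R1]
10. b → a, 1   [¬→-rule on 9]
11. c, 1   [¬→-rule on 9]
12. a, 1   [→-rule on 10 (branches; this branch)]
13. (b → a) → ¬c, 2   [¬□-rule on 8: fresh world 2, 1R2]
14. ¬c, 2   [→-rule on 13 (branches; this branch)]
Accessibility: 0R0, 0R1, 1R0, 1R1, 1R2, 2R1, 2R2
The negation has an open branch (countermodel exists).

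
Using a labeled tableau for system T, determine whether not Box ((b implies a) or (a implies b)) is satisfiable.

Unsatisfiable

1. not Box ((b implies a) or (a implies b)), w0
2. not ((b implies a) or (a implies b)), w1
3. not (b implies a), w1
4. not (a implies b), w1
5. b, w1
6. not a, w1
7. a, w1
8. not b, w1
Accessibility: w0Rw0, w0Rw1, w1Rw1
Branch closes: a and not a both at w1.
All branches of the tableau close; one closing branch shown above.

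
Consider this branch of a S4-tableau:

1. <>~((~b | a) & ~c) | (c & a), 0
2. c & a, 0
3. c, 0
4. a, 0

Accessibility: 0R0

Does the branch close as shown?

Open

No atom appears with both signs at the same world.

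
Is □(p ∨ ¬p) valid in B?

Valid in B

Tableau for the negation ¬□(p ∨ ¬p):
1. ¬□(p ∨ ¬p), 0
2. ¬(p ∨ ¬p), 1   [¬□-rule on 1: fresh world 1, 0R1]
3. ¬p, 1   [¬∨-rule on 2]
4. p, 1   [¬∨-rule on 2]
Accessibility: 0R0, 0R1, 1R0, 1R1
Branch closes: p and ¬p both at 1.
Every branch of the negation's tableau closes; the branch above is one of them.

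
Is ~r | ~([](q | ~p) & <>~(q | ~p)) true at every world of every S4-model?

Valid

Tableau for the negation ~(~r | ~([](q | ~p) & <>~(q | ~p))):
1. ~(~r | ~([](q | ~p) & <>~(q | ~p))), u
2. r, u
3. [](q | ~p) & <>~(q | ~p), u
4. [](q | ~p), u
5. <>~(q | ~p), u
6. q | ~p, u
7. ~p, u
8. ~(q | ~p), v
9. ~q, v
10. p, v
11. q | ~p, v
12. ~p, v
Accessibility: uRu, uRv, vRv
Branch closes: p and ~p both at v.
All branches of the negation close; one closing branch shown above.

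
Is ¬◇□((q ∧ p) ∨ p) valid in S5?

Tableau for the negation ◇□((q ∧ p) ∨ p):
1. ◇□((q ∧ p) ∨ p), u
2. □((q ∧ p) ∨ p), v   [◇-rule on 1: fresh world v, uRv]
3. (q ∧ p) ∨ p, u   [□-rule on 2 via vRu]
4. (q ∧ p) ∨ p, v   [□-rule on 2 via vRv]
5. p, u   [∨-rule on 3 (branches; this branch)]
6. p, v   [∨-rule on 4 (branches; this branch)]
Accessibility: uRu, uRv, vRu, vRv
The negation has an open branch (countermodel exists).

No, not valid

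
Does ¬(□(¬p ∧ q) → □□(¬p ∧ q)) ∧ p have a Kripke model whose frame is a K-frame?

1. ¬(□(¬p ∧ q) → □□(¬p ∧ q)) ∧ p, 0
2. ¬(□(¬p ∧ q) → □□(¬p ∧ q)), 0
3. p, 0
4. □(¬p ∧ q), 0
5. ¬□□(¬p ∧ q), 0
6. ¬□(¬p ∧ q), 1
7. ¬p ∧ q, 1
8. ¬p, 1
9. q, 1
10. ¬(¬p ∧ q), 2
11. ¬q, 2
Accessibility: 0R1, 1R2

Yes, satisfiable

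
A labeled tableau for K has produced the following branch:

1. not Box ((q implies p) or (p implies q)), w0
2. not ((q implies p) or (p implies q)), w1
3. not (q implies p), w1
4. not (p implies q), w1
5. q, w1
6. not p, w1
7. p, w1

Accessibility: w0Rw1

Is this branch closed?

Both p and not p appear at w1.

Yes, closed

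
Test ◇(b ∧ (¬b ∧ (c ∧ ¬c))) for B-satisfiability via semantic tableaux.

No, unsatisfiable

1. ◇(b ∧ (¬b ∧ (c ∧ ¬c))), 0
2. b ∧ (¬b ∧ (c ∧ ¬c)), 1
3. b, 1
4. ¬b ∧ (c ∧ ¬c), 1
5. ¬b, 1
6. c ∧ ¬c, 1
Accessibility: 0R0, 0R1, 1R0, 1R1
Branch closes: b and ¬b both at 1.
All branches of the tableau close; one closing branch shown above.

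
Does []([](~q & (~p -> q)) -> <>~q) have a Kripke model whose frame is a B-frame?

1. []([](~q & (~p -> q)) -> <>~q), w0
2. [](~q & (~p -> q)) -> <>~q, w0
3. <>~q, w0
4. ~q, w1
5. [](~q & (~p -> q)) -> <>~q, w1
6. <>~q, w1
7. ~q, w2
Accessibility: w0Rw0, w0Rw1, w1Rw0, w1Rw1, w1Rw2, w2Rw1, w2Rw2

Satisfiable (open branch found)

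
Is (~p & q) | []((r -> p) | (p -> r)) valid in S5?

Yes, valid

Tableau for the negation ~((~p & q) | []((r -> p) | (p -> r))):
1. ~((~p & q) | []((r -> p) | (p -> r))), w0
2. ~(~p & q), w0
3. ~[]((r -> p) | (p -> r)), w0
4. ~q, w0
5. ~((r -> p) | (p -> r)), w1
6. ~(r -> p), w1
7. ~(p -> r), w1
8. r, w1
9. ~p, w1
10. p, w1
11. ~r, w1
Accessibility: w0Rw0, w0Rw1, w1Rw0, w1Rw1
Branch closes: p and ~p both at w1.
Every branch of the negation's tableau closes; the branch above is one of them.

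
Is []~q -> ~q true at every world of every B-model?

Tableau for the negation ~([]~q -> ~q):
1. ~([]~q -> ~q), 0
2. []~q, 0
3. q, 0
4. ~q, 0
Accessibility: 0R0
Branch closes: q and ~q both at 0.
Every branch of the negation's tableau closes; the branch above is one of them.

Yes, valid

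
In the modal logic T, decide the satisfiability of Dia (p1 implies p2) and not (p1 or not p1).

1. Dia (p1 implies p2) and not (p1 or not p1), w0
2. Dia (p1 implies p2), w0
3. not (p1 or not p1), w0
4. not p1, w0
5. p1, w0
Accessibility: w0Rw0
Branch closes: p1 and not p1 both at w0.
(One branch shown.) All branches close.

Unsatisfiable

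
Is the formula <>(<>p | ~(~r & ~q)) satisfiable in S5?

1. <>(<>p | ~(~r & ~q)), u
2. <>p | ~(~r & ~q), v
3. ~(~r & ~q), v
4. q, v
Accessibility: uRu, uRv, vRu, vRv

Satisfiable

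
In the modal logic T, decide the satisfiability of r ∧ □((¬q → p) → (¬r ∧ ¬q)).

1. r ∧ □((¬q → p) → (¬r ∧ ¬q)), u
2. r, u
3. □((¬q → p) → (¬r ∧ ¬q)), u
4. (¬q → p) → (¬r ∧ ¬q), u
5. ¬(¬q → p), u
6. ¬q, u
7. ¬p, u
Accessibility: uRu

Yes, satisfiable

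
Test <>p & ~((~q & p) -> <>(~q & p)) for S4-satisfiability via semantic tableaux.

1. <>p & ~((~q & p) -> <>(~q & p)), u
2. <>p, u   [&-rule on 1]
3. ~((~q & p) -> <>(~q & p)), u   [&-rule on 1]
4. ~q & p, u   [~->-rule on 3]
5. ~<>(~q & p), u   [~->-rule on 3]
6. ~q, u   [&-rule on 4]
7. p, u   [&-rule on 4]
8. ~(~q & p), u   [~<>-rule on 5 via uRu]
9. ~p, u   [~&-rule on 8 (branches; this branch)]
Accessibility: uRu
Branch closes: p and ~p both at u.
Every branch closes; the branch above is one of them.

Unsatisfiable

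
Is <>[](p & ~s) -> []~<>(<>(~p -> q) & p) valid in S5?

Tableau for the negation ~(<>[](p & ~s) -> []~<>(<>(~p -> q) & p)):
1. ~(<>[](p & ~s) -> []~<>(<>(~p -> q) & p)), u
2. <>[](p & ~s), u   [~->-rule on 1]
3. ~[]~<>(<>(~p -> q) & p), u   [~->-rule on 1]
4. [](p & ~s), v   [<>-rule on 2: fresh world v, uRv]
5. p & ~s, u   [[]-rule on 4 via vRu]
6. p, u   [&-rule on 5]
7. ~s, u   [&-rule on 5]
8. p & ~s, v   [[]-rule on 4 via vRv]
9. p, v   [&-rule on 8]
10. ~s, v   [&-rule on 8]
11. <>(<>(~p -> q) & p), w   [~[]-rule on 3: fresh world w, uRw]
12. p & ~s, w   [[]-rule on 4 via vRw]
13. p, w   [&-rule on 12]
14. ~s, w   [&-rule on 12]
15. <>(~p -> q) & p, x   [<>-rule on 11: fresh world x, wRx]
16. <>(~p -> q), x   [&-rule on 15]
17. p, x   [&-rule on 15]
18. p & ~s, x   [[]-rule on 4 via vRx]
19. ~s, x   [&-rule on 18]
20. ~p -> q, y   [<>-rule on 16: fresh world y, xRy]
21. p & ~s, y   [[]-rule on 4 via vRy]
22. p, y   [&-rule on 21]
23. ~s, y   [&-rule on 21]
24. q, y   [->-rule on 20 (branches; this branch)]
Accessibility: uRu, uRv, uRw, uRx, uRy, vRu, vRv, vRw, vRx, vRy, wRu, wRv, wRw, wRx, wRy, xRu, xRv, xRw, xRx, xRy, yRu, yRv, yRw, yRx, yRy
The negation has an open branch (countermodel exists).

Not valid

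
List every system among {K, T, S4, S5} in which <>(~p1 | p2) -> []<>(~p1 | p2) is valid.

S5

S5-tableau for the negation ~(<>(~p1 | p2) -> []<>(~p1 | p2)):
1. ~(<>(~p1 | p2) -> []<>(~p1 | p2)), w0
2. <>(~p1 | p2), w0
3. ~[]<>(~p1 | p2), w0
4. ~p1 | p2, w1
5. p2, w1
6. ~<>(~p1 | p2), w2
7. ~(~p1 | p2), w0
8. p1, w0
9. ~p2, w0
10. ~(~p1 | p2), w1
11. p1, w1
12. ~p2, w1
Accessibility: w0Rw0, w0Rw1, w0Rw2, w1Rw0, w1Rw1, w1Rw2, w2Rw0, w2Rw1, w2Rw2
Branch closes: p2 and ~p2 both at w1.
Every branch closes (one shown): valid in S5.
S4-tableau for the negation ~(<>(~p1 | p2) -> []<>(~p1 | p2)):
1. ~(<>(~p1 | p2) -> []<>(~p1 | p2)), w0
2. <>(~p1 | p2), w0
3. ~[]<>(~p1 | p2), w0
4. ~p1 | p2, w1
5. p2, w1
6. ~<>(~p1 | p2), w2
7. ~(~p1 | p2), w2
8. p1, w2
9. ~p2, w2
Accessibility: w0Rw0, w0Rw1, w0Rw2, w1Rw1, w2Rw2
Complete open branch: countermodel on an S4-frame, so not valid in S4, nor in K, T (the same frame is also a K-frame and a T-frame).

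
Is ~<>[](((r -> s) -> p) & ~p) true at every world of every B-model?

No, not valid

Tableau for the negation <>[](((r -> s) -> p) & ~p):
1. <>[](((r -> s) -> p) & ~p), w0
2. [](((r -> s) -> p) & ~p), w1   [<>-rule on 1: fresh world w1, w0Rw1]
3. ((r -> s) -> p) & ~p, w0   [[]-rule on 2 via w1Rw0]
4. (r -> s) -> p, w0   [&-rule on 3]
5. ~p, w0   [&-rule on 3]
6. ((r -> s) -> p) & ~p, w1   [[]-rule on 2 via w1Rw1]
7. (r -> s) -> p, w1   [&-rule on 6]
8. ~p, w1   [&-rule on 6]
9. ~(r -> s), w0   [->-rule on 4 (branches; this branch)]
10. r, w0   [~->-rule on 9]
11. ~s, w0   [~->-rule on 9]
12. ~(r -> s), w1   [->-rule on 7 (branches; this branch)]
13. r, w1   [~->-rule on 12]
14. ~s, w1   [~->-rule on 12]
Accessibility: w0Rw0, w0Rw1, w1Rw0, w1Rw1
The negation has an open branch (countermodel exists).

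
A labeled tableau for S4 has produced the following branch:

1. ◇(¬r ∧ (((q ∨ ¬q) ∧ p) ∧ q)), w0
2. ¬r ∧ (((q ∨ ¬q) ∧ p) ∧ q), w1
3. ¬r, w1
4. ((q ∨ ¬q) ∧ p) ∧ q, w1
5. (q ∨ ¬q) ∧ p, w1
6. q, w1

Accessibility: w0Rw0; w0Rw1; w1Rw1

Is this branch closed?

No world carries both an atom and its negation.

No, open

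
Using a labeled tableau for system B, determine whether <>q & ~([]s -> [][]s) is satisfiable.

Satisfiable (open branch found)

1. <>q & ~([]s -> [][]s), w0
2. <>q, w0
3. ~([]s -> [][]s), w0
4. []s, w0
5. ~[][]s, w0
6. s, w0
7. q, w1
8. s, w1
9. ~[]s, w2
10. s, w2
11. ~s, w3
Accessibility: w0Rw0, w0Rw1, w0Rw2, w1Rw0, w1Rw1, w2Rw0, w2Rw2, w2Rw3, w3Rw2, w3Rw3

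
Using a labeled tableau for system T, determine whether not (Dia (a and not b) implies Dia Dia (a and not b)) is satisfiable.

Unsatisfiable (every branch closes)

1. not (Dia (a and not b) implies Dia Dia (a and not b)), u
2. Dia (a and not b), u   [neg-implies-rule on 1]
3. not Dia Dia (a and not b), u   [neg-implies-rule on 1]
4. not Dia (a and not b), u   [neg-Dia-rule on 3 via uRu]
5. not (a and not b), u   [neg-Dia-rule on 4 via uRu]
6. b, u   [neg-and-rule on 5 (branches; this branch)]
7. a and not b, v   [Dia-rule on 2: fresh world v, uRv]
8. a, v   [and-rule on 7]
9. not b, v   [and-rule on 7]
10. not Dia (a and not b), v   [neg-Dia-rule on 3 via uRv]
11. not (a and not b), v   [neg-Dia-rule on 4 via uRv]
12. b, v   [neg-and-rule on 11 (branches; this branch)]
Accessibility: uRu, uRv, vRv
Branch closes: b and not b both at v.
Every branch closes; the branch above is one of them.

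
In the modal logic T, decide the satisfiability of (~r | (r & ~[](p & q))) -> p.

Yes, satisfiable

1. (~r | (r & ~[](p & q))) -> p, u
2. p, u
Accessibility: uRu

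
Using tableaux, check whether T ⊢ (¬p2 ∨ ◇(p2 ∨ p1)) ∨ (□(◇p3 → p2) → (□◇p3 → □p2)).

Yes, valid

Tableau for the negation ¬((¬p2 ∨ ◇(p2 ∨ p1)) ∨ (□(◇p3 → p2) → (□◇p3 → □p2))):
1. ¬((¬p2 ∨ ◇(p2 ∨ p1)) ∨ (□(◇p3 → p2) → (□◇p3 → □p2))), w0
2. ¬(¬p2 ∨ ◇(p2 ∨ p1)), w0
3. ¬(□(◇p3 → p2) → (□◇p3 → □p2)), w0
4. p2, w0
5. ¬◇(p2 ∨ p1), w0
6. □(◇p3 → p2), w0
7. ¬(□◇p3 → □p2), w0
8. □◇p3, w0
9. ¬□p2, w0
10. ¬(p2 ∨ p1), w0
11. ¬p2, w0
12. ¬p1, w0
Accessibility: w0Rw0
Branch closes: p2 and ¬p2 both at w0.
Every branch of the negation's tableau closes; the branch above is one of them.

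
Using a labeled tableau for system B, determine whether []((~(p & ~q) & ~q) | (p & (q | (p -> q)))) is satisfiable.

1. []((~(p & ~q) & ~q) | (p & (q | (p -> q)))), w0
2. (~(p & ~q) & ~q) | (p & (q | (p -> q))), w0
3. p & (q | (p -> q)), w0
4. p, w0
5. q | (p -> q), w0
6. p -> q, w0
7. q, w0
Accessibility: w0Rw0

Yes, satisfiable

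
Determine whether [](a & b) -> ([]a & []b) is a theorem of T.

Valid

Tableau for the negation ~([](a & b) -> ([]a & []b)):
1. ~([](a & b) -> ([]a & []b)), u
2. [](a & b), u
3. ~([]a & []b), u
4. a & b, u
5. a, u
6. b, u
7. ~[]b, u
8. ~b, v
9. a & b, v
10. a, v
11. b, v
Accessibility: uRu, uRv, vRv
Branch closes: b and ~b both at v.
All branches of the negation close; one closing branch shown above.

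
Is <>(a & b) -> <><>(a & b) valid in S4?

Yes, valid

Tableau for the negation ~(<>(a & b) -> <><>(a & b)):
1. ~(<>(a & b) -> <><>(a & b)), 0
2. <>(a & b), 0   [~->-rule on 1]
3. ~<><>(a & b), 0   [~->-rule on 1]
4. ~<>(a & b), 0   [~<>-rule on 3 via 0R0]
5. ~(a & b), 0   [~<>-rule on 4 via 0R0]
6. ~b, 0   [~&-rule on 5 (branches; this branch)]
7. a & b, 1   [<>-rule on 2: fresh world 1, 0R1]
8. a, 1   [&-rule on 7]
9. b, 1   [&-rule on 7]
10. ~<>(a & b), 1   [~<>-rule on 3 via 0R1]
11. ~(a & b), 1   [~<>-rule on 4 via 0R1]
12. ~b, 1   [~&-rule on 11 (branches; this branch)]
Accessibility: 0R0, 0R1, 1R1
Branch closes: b and ~b both at 1.
Every branch of the negation's tableau closes; the branch above is one of them.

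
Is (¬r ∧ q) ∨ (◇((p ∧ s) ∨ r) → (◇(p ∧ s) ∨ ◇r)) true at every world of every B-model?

Valid in B

Tableau for the negation ¬((¬r ∧ q) ∨ (◇((p ∧ s) ∨ r) → (◇(p ∧ s) ∨ ◇r))):
1. ¬((¬r ∧ q) ∨ (◇((p ∧ s) ∨ r) → (◇(p ∧ s) ∨ ◇r))), w0
2. ¬(¬r ∧ q), w0   [¬∨-rule on 1]
3. ¬(◇((p ∧ s) ∨ r) → (◇(p ∧ s) ∨ ◇r)), w0   [¬∨-rule on 1]
4. ◇((p ∧ s) ∨ r), w0   [¬→-rule on 3]
5. ¬(◇(p ∧ s) ∨ ◇r), w0   [¬→-rule on 3]
6. ¬◇(p ∧ s), w0   [¬∨-rule on 5]
7. ¬◇r, w0   [¬∨-rule on 5]
8. ¬(p ∧ s), w0   [¬◇-rule on 6 via w0Rw0]
9. ¬r, w0   [¬◇-rule on 7 via w0Rw0]
10. ¬q, w0   [¬∧-rule on 2 (branches; this branch)]
11. ¬s, w0   [¬∧-rule on 8 (branches; this branch)]
12. (p ∧ s) ∨ r, w1   [◇-rule on 4: fresh world w1, w0Rw1]
13. ¬(p ∧ s), w1   [¬◇-rule on 6 via w0Rw1]
14. ¬r, w1   [¬◇-rule on 7 via w0Rw1]
15. p ∧ s, w1   [∨-rule on 12 (branches; this branch)]
16. p, w1   [∧-rule on 15]
17. s, w1   [∧-rule on 15]
18. ¬s, w1   [¬∧-rule on 13 (branches; this branch)]
Accessibility: w0Rw0, w0Rw1, w1Rw0, w1Rw1
Branch closes: s and ¬s both at w1.
Every branch of the negation's tableau closes; the branch above is one of them.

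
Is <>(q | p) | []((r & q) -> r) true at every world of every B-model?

Valid

Tableau for the negation ~(<>(q | p) | []((r & q) -> r)):
1. ~(<>(q | p) | []((r & q) -> r)), 0
2. ~<>(q | p), 0
3. ~[]((r & q) -> r), 0
4. ~(q | p), 0
5. ~q, 0
6. ~p, 0
7. ~((r & q) -> r), 1
8. r & q, 1
9. ~r, 1
10. r, 1
11. q, 1
Accessibility: 0R0, 0R1, 1R0, 1R1
Branch closes: r and ~r both at 1.
Every branch of the negation's tableau closes; the branch above is one of them.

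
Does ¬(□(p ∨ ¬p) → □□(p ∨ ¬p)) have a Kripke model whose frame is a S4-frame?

1. ¬(□(p ∨ ¬p) → □□(p ∨ ¬p)), w0
2. □(p ∨ ¬p), w0   [¬→-rule on 1]
3. ¬□□(p ∨ ¬p), w0   [¬→-rule on 1]
4. p ∨ ¬p, w0   [□-rule on 2 via w0Rw0]
5. ¬p, w0   [∨-rule on 4 (branches; this branch)]
6. ¬□(p ∨ ¬p), w1   [¬□-rule on 3: fresh world w1, w0Rw1]
7. p ∨ ¬p, w1   [□-rule on 2 via w0Rw1]
8. ¬p, w1   [∨-rule on 7 (branches; this branch)]
9. ¬(p ∨ ¬p), w2   [¬□-rule on 6: fresh world w2, w1Rw2]
10. ¬p, w2   [¬∨-rule on 9]
11. p, w2   [¬∨-rule on 9]
Accessibility: w0Rw0, w0Rw1, w0Rw2, w1Rw1, w1Rw2, w2Rw2
Branch closes: p and ¬p both at w2.
Every branch closes; the branch above is one of them.

No, unsatisfiable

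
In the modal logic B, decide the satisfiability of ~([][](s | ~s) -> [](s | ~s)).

1. ~([][](s | ~s) -> [](s | ~s)), 0
2. [][](s | ~s), 0
3. ~[](s | ~s), 0
4. [](s | ~s), 0
5. s | ~s, 0
6. ~s, 0
7. ~(s | ~s), 1
8. ~s, 1
9. s, 1
Accessibility: 0R0, 0R1, 1R0, 1R1
Branch closes: s and ~s both at 1.
Every branch closes; the branch above is one of them.

Unsatisfiable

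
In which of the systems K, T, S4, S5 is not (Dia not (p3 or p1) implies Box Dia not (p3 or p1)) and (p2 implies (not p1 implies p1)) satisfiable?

S5-tableau for the formula:
1. not (Dia not (p3 or p1) implies Box Dia not (p3 or p1)) and (p2 implies (not p1 implies p1)), w0
2. not (Dia not (p3 or p1) implies Box Dia not (p3 or p1)), w0
3. p2 implies (not p1 implies p1), w0
4. Dia not (p3 or p1), w0
5. not Box Dia not (p3 or p1), w0
6. not p1 implies p1, w0
7. p1, w0
8. not (p3 or p1), w1
9. not p3, w1
10. not p1, w1
11. not Dia not (p3 or p1), w2
12. p3 or p1, w0
13. p3 or p1, w1
14. p3 or p1, w2
15. p1, w1
Accessibility: w0Rw0, w0Rw1, w0Rw2, w1Rw0, w1Rw1, w1Rw2, w2Rw0, w2Rw1, w2Rw2
Branch closes: p1 and not p1 both at w1.
Every branch closes (one shown): unsatisfiable in S5.
S4-tableau for the formula:
1. not (Dia not (p3 or p1) implies Box Dia not (p3 or p1)) and (p2 implies (not p1 implies p1)), w0
2. not (Dia not (p3 or p1) implies Box Dia not (p3 or p1)), w0
3. p2 implies (not p1 implies p1), w0
4. Dia not (p3 or p1), w0
5. not Box Dia not (p3 or p1), w0
6. not p1 implies p1, w0
7. p1, w0
8. not (p3 or p1), w1
9. not p3, w1
10. not p1, w1
11. not Dia not (p3 or p1), w2
12. p3 or p1, w2
13. p1, w2
Accessibility: w0Rw0, w0Rw1, w0Rw2, w1Rw1, w2Rw2
Complete open branch: satisfiable in S4, hence also in K, T (this S4-model is also a K-model and a T-model).

K, T, S4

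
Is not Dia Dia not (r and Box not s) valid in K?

Not valid

Tableau for the negation Dia Dia not (r and Box not s):
1. Dia Dia not (r and Box not s), w0
2. Dia not (r and Box not s), w1
3. not (r and Box not s), w2
4. not Box not s, w2
5. s, w3
Accessibility: w0Rw1, w1Rw2, w2Rw3
The negation has an open branch (countermodel exists).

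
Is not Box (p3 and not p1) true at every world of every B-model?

Invalid (countermodel exists)

Tableau for the negation Box (p3 and not p1):
1. Box (p3 and not p1), w0
2. p3 and not p1, w0
3. p3, w0
4. not p1, w0
Accessibility: w0Rw0
The negation has an open branch (countermodel exists).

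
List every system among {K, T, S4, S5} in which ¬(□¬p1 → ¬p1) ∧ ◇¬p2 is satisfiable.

K

K-tableau for the formula:
1. ¬(□¬p1 → ¬p1) ∧ ◇¬p2, 0
2. ¬(□¬p1 → ¬p1), 0
3. ◇¬p2, 0
4. □¬p1, 0
5. p1, 0
6. ¬p2, 1
7. ¬p1, 1
Accessibility: 0R1
Complete open branch: satisfiable in K.
T-tableau for the formula:
1. ¬(□¬p1 → ¬p1) ∧ ◇¬p2, 0
2. ¬(□¬p1 → ¬p1), 0
3. ◇¬p2, 0
4. □¬p1, 0
5. p1, 0
6. ¬p1, 0
Accessibility: 0R0
Branch closes: p1 and ¬p1 both at 0.
Every branch closes (one shown): unsatisfiable in T, hence also in S4, S5 (every S4/S5-frame is a T-frame).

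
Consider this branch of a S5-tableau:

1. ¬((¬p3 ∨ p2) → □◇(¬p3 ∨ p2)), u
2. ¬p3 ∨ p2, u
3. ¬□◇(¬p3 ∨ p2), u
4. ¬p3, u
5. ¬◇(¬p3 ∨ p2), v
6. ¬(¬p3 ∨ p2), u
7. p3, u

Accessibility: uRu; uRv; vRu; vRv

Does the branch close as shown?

Both p3 and ¬p3 appear at u.

Yes, closed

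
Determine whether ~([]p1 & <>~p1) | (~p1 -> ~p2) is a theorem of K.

Tableau for the negation ~(~([]p1 & <>~p1) | (~p1 -> ~p2)):
1. ~(~([]p1 & <>~p1) | (~p1 -> ~p2)), w0
2. []p1 & <>~p1, w0
3. ~(~p1 -> ~p2), w0
4. []p1, w0
5. <>~p1, w0
6. ~p1, w0
7. p2, w0
8. ~p1, w1
9. p1, w1
Accessibility: w0Rw1
Branch closes: p1 and ~p1 both at w1.
All branches of the negation close; one closing branch shown above.

Valid in K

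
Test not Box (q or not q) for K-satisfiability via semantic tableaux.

1. not Box (q or not q), u
2. not (q or not q), v
3. not q, v
4. q, v
Accessibility: uRv
Branch closes: q and not q both at v.
Every branch closes; the branch above is one of them.

No, unsatisfiable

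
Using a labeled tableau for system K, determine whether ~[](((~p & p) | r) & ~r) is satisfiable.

Satisfiable

1. ~[](((~p & p) | r) & ~r), 0
2. ~(((~p & p) | r) & ~r), 1
3. r, 1
Accessibility: 0R1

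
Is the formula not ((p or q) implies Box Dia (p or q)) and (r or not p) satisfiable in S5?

Unsatisfiable (every branch closes)

1. not ((p or q) implies Box Dia (p or q)) and (r or not p), u
2. not ((p or q) implies Box Dia (p or q)), u
3. r or not p, u
4. p or q, u
5. not Box Dia (p or q), u
6. not p, u
7. q, u
8. not Dia (p or q), v
9. not (p or q), u
10. not q, u
Accessibility: uRu, uRv, vRu, vRv
Branch closes: q and not q both at u.
Every branch closes; the branch above is one of them.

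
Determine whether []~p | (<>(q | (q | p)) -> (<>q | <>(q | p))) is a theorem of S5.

Valid

Tableau for the negation ~([]~p | (<>(q | (q | p)) -> (<>q | <>(q | p)))):
1. ~([]~p | (<>(q | (q | p)) -> (<>q | <>(q | p)))), u
2. ~[]~p, u
3. ~(<>(q | (q | p)) -> (<>q | <>(q | p))), u
4. <>(q | (q | p)), u
5. ~(<>q | <>(q | p)), u
6. ~<>q, u
7. ~<>(q | p), u
8. ~q, u
9. ~(q | p), u
10. ~p, u
11. p, v
12. ~q, v
13. ~(q | p), v
14. ~p, v
Accessibility: uRu, uRv, vRu, vRv
Branch closes: p and ~p both at v.
Every branch of the negation's tableau closes; the branch above is one of them.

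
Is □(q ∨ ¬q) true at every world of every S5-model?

Valid in S5

Tableau for the negation ¬□(q ∨ ¬q):
1. ¬□(q ∨ ¬q), 0
2. ¬(q ∨ ¬q), 1   [¬□-rule on 1: fresh world 1, 0R1]
3. ¬q, 1   [¬∨-rule on 2]
4. q, 1   [¬∨-rule on 2]
Accessibility: 0R0, 0R1, 1R0, 1R1
Branch closes: q and ¬q both at 1.
All branches of the negation close; one closing branch shown above.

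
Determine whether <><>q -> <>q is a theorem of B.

Not valid

Tableau for the negation ~(<><>q -> <>q):
1. ~(<><>q -> <>q), u
2. <><>q, u
3. ~<>q, u
4. ~q, u
5. <>q, v
6. ~q, v
7. q, w
Accessibility: uRu, uRv, vRu, vRv, vRw, wRv, wRw
The negation has an open branch (countermodel exists).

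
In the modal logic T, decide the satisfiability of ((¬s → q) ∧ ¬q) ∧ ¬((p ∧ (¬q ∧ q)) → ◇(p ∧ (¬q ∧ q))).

1. ((¬s → q) ∧ ¬q) ∧ ¬((p ∧ (¬q ∧ q)) → ◇(p ∧ (¬q ∧ q))), u
2. (¬s → q) ∧ ¬q, u
3. ¬((p ∧ (¬q ∧ q)) → ◇(p ∧ (¬q ∧ q))), u
4. ¬s → q, u
5. ¬q, u
6. p ∧ (¬q ∧ q), u
7. ¬◇(p ∧ (¬q ∧ q)), u
8. p, u
9. ¬q ∧ q, u
10. q, u
Accessibility: uRu
Branch closes: q and ¬q both at u.
All branches of the tableau close; one closing branch shown above.

Unsatisfiable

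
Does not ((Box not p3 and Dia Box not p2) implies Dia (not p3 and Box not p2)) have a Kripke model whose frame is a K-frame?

Unsatisfiable

1. not ((Box not p3 and Dia Box not p2) implies Dia (not p3 and Box not p2)), w0
2. Box not p3 and Dia Box not p2, w0
3. not Dia (not p3 and Box not p2), w0
4. Box not p3, w0
5. Dia Box not p2, w0
6. Box not p2, w1
7. not (not p3 and Box not p2), w1
8. not p3, w1
9. not Box not p2, w1
10. p2, w2
11. not p2, w2
Accessibility: w0Rw1, w1Rw2
Branch closes: p2 and not p2 both at w2.
Every branch closes; the branch above is one of them.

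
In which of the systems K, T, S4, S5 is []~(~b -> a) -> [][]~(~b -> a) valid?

S4, S5

S4-tableau for the negation ~([]~(~b -> a) -> [][]~(~b -> a)):
1. ~([]~(~b -> a) -> [][]~(~b -> a)), u
2. []~(~b -> a), u
3. ~[][]~(~b -> a), u
4. ~(~b -> a), u
5. ~b, u
6. ~a, u
7. ~[]~(~b -> a), v
8. ~(~b -> a), v
9. ~b, v
10. ~a, v
11. ~b -> a, w
12. ~(~b -> a), w
13. ~b, w
14. ~a, w
15. a, w
Accessibility: uRu, uRv, uRw, vRv, vRw, wRw
Branch closes: a and ~a both at w.
Every branch closes (one shown): valid in S4, hence also in S5 (every theorem of S4 is a theorem of S5).
T-tableau for the negation ~([]~(~b -> a) -> [][]~(~b -> a)):
1. ~([]~(~b -> a) -> [][]~(~b -> a)), u
2. []~(~b -> a), u
3. ~[][]~(~b -> a), u
4. ~(~b -> a), u
5. ~b, u
6. ~a, u
7. ~[]~(~b -> a), v
8. ~(~b -> a), v
9. ~b, v
10. ~a, v
11. ~b -> a, w
12. a, w
Accessibility: uRu, uRv, vRv, vRw, wRw
Complete open branch: countermodel on a T-frame, so not valid in T, nor in K (the same frame is also a K-frame).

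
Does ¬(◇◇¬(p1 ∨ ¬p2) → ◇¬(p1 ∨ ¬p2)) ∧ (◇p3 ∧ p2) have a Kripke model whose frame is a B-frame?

Yes, satisfiable

1. ¬(◇◇¬(p1 ∨ ¬p2) → ◇¬(p1 ∨ ¬p2)) ∧ (◇p3 ∧ p2), u
2. ¬(◇◇¬(p1 ∨ ¬p2) → ◇¬(p1 ∨ ¬p2)), u
3. ◇p3 ∧ p2, u
4. ◇◇¬(p1 ∨ ¬p2), u
5. ¬◇¬(p1 ∨ ¬p2), u
6. ◇p3, u
7. p2, u
8. p1 ∨ ¬p2, u
9. p1, u
10. ◇¬(p1 ∨ ¬p2), v
11. p1 ∨ ¬p2, v
12. ¬p2, v
13. p3, w
14. p1 ∨ ¬p2, w
15. ¬p2, w
16. ¬(p1 ∨ ¬p2), x
17. ¬p1, x
18. p2, x
Accessibility: uRu, uRv, uRw, vRu, vRv, vRx, wRu, wRw, xRv, xRx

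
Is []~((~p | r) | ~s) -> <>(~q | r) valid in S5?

Invalid (countermodel exists)

Tableau for the negation ~([]~((~p | r) | ~s) -> <>(~q | r)):
1. ~([]~((~p | r) | ~s) -> <>(~q | r)), 0
2. []~((~p | r) | ~s), 0
3. ~<>(~q | r), 0
4. ~((~p | r) | ~s), 0
5. ~(~p | r), 0
6. s, 0
7. p, 0
8. ~r, 0
9. ~(~q | r), 0
10. q, 0
Accessibility: 0R0
The negation has an open branch (countermodel exists).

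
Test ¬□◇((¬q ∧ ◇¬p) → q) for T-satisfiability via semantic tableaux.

1. ¬□◇((¬q ∧ ◇¬p) → q), 0
2. ¬◇((¬q ∧ ◇¬p) → q), 1
3. ¬((¬q ∧ ◇¬p) → q), 1
4. ¬q ∧ ◇¬p, 1
5. ¬q, 1
6. ◇¬p, 1
7. ¬p, 2
8. ¬((¬q ∧ ◇¬p) → q), 2
9. ¬q ∧ ◇¬p, 2
10. ¬q, 2
11. ◇¬p, 2
12. ¬p, 3
Accessibility: 0R0, 0R1, 1R1, 1R2, 2R2, 2R3, 3R3

Satisfiable (open branch found)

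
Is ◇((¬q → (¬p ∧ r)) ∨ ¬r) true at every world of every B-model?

Tableau for the negation ¬◇((¬q → (¬p ∧ r)) ∨ ¬r):
1. ¬◇((¬q → (¬p ∧ r)) ∨ ¬r), 0
2. ¬((¬q → (¬p ∧ r)) ∨ ¬r), 0
3. ¬(¬q → (¬p ∧ r)), 0
4. r, 0
5. ¬q, 0
6. ¬(¬p ∧ r), 0
7. p, 0
Accessibility: 0R0
The negation has an open branch (countermodel exists).

No, not valid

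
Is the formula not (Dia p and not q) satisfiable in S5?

1. not (Dia p and not q), 0
2. q, 0
Accessibility: 0R0

Yes, satisfiable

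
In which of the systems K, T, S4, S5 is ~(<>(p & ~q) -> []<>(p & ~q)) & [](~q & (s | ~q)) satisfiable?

S5-tableau for the formula:
1. ~(<>(p & ~q) -> []<>(p & ~q)) & [](~q & (s | ~q)), 0
2. ~(<>(p & ~q) -> []<>(p & ~q)), 0
3. [](~q & (s | ~q)), 0
4. <>(p & ~q), 0
5. ~[]<>(p & ~q), 0
6. ~q & (s | ~q), 0
7. ~q, 0
8. s | ~q, 0
9. p & ~q, 1
10. p, 1
11. ~q, 1
12. ~q & (s | ~q), 1
13. s | ~q, 1
14. ~<>(p & ~q), 2
15. ~q & (s | ~q), 2
16. ~q, 2
17. s | ~q, 2
18. ~(p & ~q), 0
19. ~(p & ~q), 1
20. ~(p & ~q), 2
21. ~p, 0
22. q, 1
Accessibility: 0R0, 0R1, 0R2, 1R0, 1R1, 1R2, 2R0, 2R1, 2R2
Branch closes: q and ~q both at 1.
Every branch closes (one shown): unsatisfiable in S5.
S4-tableau for the formula:
1. ~(<>(p & ~q) -> []<>(p & ~q)) & [](~q & (s | ~q)), 0
2. ~(<>(p & ~q) -> []<>(p & ~q)), 0
3. [](~q & (s | ~q)), 0
4. <>(p & ~q), 0
5. ~[]<>(p & ~q), 0
6. ~q & (s | ~q), 0
7. ~q, 0
8. s | ~q, 0
9. p & ~q, 1
10. p, 1
11. ~q, 1
12. ~q & (s | ~q), 1
13. s | ~q, 1
14. ~<>(p & ~q), 2
15. ~q & (s | ~q), 2
16. ~q, 2
17. s | ~q, 2
18. ~(p & ~q), 2
19. ~p, 2
Accessibility: 0R0, 0R1, 0R2, 1R1, 2R2
Complete open branch: satisfiable in S4, hence also in K, T (this S4-model is also a K-model and a T-model).

K, T, S4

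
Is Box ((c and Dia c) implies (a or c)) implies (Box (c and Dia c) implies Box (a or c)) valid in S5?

Tableau for the negation not (Box ((c and Dia c) implies (a or c)) implies (Box (c and Dia c) implies Box (a or c))):
1. not (Box ((c and Dia c) implies (a or c)) implies (Box (c and Dia c) implies Box (a or c))), 0
2. Box ((c and Dia c) implies (a or c)), 0
3. not (Box (c and Dia c) implies Box (a or c)), 0
4. Box (c and Dia c), 0
5. not Box (a or c), 0
6. (c and Dia c) implies (a or c), 0
7. c and Dia c, 0
8. c, 0
9. Dia c, 0
10. a or c, 0
11. not (a or c), 1
12. not a, 1
13. not c, 1
14. (c and Dia c) implies (a or c), 1
15. c and Dia c, 1
16. c, 1
17. Dia c, 1
Accessibility: 0R0, 0R1, 1R0, 1R1
Branch closes: c and not c both at 1.
All branches of the negation close; one closing branch shown above.

Valid in S5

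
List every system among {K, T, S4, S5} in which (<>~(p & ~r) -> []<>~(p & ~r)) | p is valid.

S5

S5-tableau for the negation ~((<>~(p & ~r) -> []<>~(p & ~r)) | p):
1. ~((<>~(p & ~r) -> []<>~(p & ~r)) | p), u
2. ~(<>~(p & ~r) -> []<>~(p & ~r)), u
3. ~p, u
4. <>~(p & ~r), u
5. ~[]<>~(p & ~r), u
6. ~(p & ~r), v
7. r, v
8. ~<>~(p & ~r), w
9. p & ~r, u
10. p, u
11. ~r, u
Accessibility: uRu, uRv, uRw, vRu, vRv, vRw, wRu, wRv, wRw
Branch closes: p and ~p both at u.
Every branch closes (one shown): valid in S5.
S4-tableau for the negation ~((<>~(p & ~r) -> []<>~(p & ~r)) | p):
1. ~((<>~(p & ~r) -> []<>~(p & ~r)) | p), u
2. ~(<>~(p & ~r) -> []<>~(p & ~r)), u
3. ~p, u
4. <>~(p & ~r), u
5. ~[]<>~(p & ~r), u
6. ~(p & ~r), v
7. r, v
8. ~<>~(p & ~r), w
9. p & ~r, w
10. p, w
11. ~r, w
Accessibility: uRu, uRv, uRw, vRv, wRw
Complete open branch: countermodel on an S4-frame, so not valid in S4, nor in K, T (the same frame is also a K-frame and a T-frame).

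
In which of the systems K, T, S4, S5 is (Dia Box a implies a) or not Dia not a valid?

S4-tableau for the negation not ((Dia Box a implies a) or not Dia not a):
1. not ((Dia Box a implies a) or not Dia not a), 0
2. not (Dia Box a implies a), 0   [neg-or-rule on 1]
3. Dia not a, 0   [neg-or-rule on 1]
4. Dia Box a, 0   [neg-implies-rule on 2]
5. not a, 0   [neg-implies-rule on 2]
6. not a, 1   [Dia-rule on 3: fresh world 1, 0R1]
7. Box a, 2   [Dia-rule on 4: fresh world 2, 0R2]
8. a, 2   [Box-rule on 7 via 2R2]
Accessibility: 0R0, 0R1, 0R2, 1R1, 2R2
Complete open branch: countermodel on an S4-frame, so not valid in S4, nor in K, T (the same frame is also a K-frame and a T-frame).
S5-tableau for the negation not ((Dia Box a implies a) or not Dia not a):
1. not ((Dia Box a implies a) or not Dia not a), 0
2. not (Dia Box a implies a), 0   [neg-or-rule on 1]
3. Dia not a, 0   [neg-or-rule on 1]
4. Dia Box a, 0   [neg-implies-rule on 2]
5. not a, 0   [neg-implies-rule on 2]
6. not a, 1   [Dia-rule on 3: fresh world 1, 0R1]
7. Box a, 2   [Dia-rule on 4: fresh world 2, 0R2]
8. a, 0   [Box-rule on 7 via 2R0]
Accessibility: 0R0, 0R1, 0R2, 1R0, 1R1, 1R2, 2R0, 2R1, 2R2
Branch closes: a and not a both at 0.
Every branch closes (one shown): valid in S5.

S5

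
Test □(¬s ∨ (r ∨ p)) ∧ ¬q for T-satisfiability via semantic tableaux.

1. □(¬s ∨ (r ∨ p)) ∧ ¬q, u
2. □(¬s ∨ (r ∨ p)), u
3. ¬q, u
4. ¬s ∨ (r ∨ p), u
5. r ∨ p, u
6. p, u
Accessibility: uRu

Satisfiable (open branch found)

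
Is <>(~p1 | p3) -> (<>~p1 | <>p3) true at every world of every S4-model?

Valid

Tableau for the negation ~(<>(~p1 | p3) -> (<>~p1 | <>p3)):
1. ~(<>(~p1 | p3) -> (<>~p1 | <>p3)), u
2. <>(~p1 | p3), u   [~->-rule on 1]
3. ~(<>~p1 | <>p3), u   [~->-rule on 1]
4. ~<>~p1, u   [~|-rule on 3]
5. ~<>p3, u   [~|-rule on 3]
6. p1, u   [~<>-rule on 4 via uRu]
7. ~p3, u   [~<>-rule on 5 via uRu]
8. ~p1 | p3, v   [<>-rule on 2: fresh world v, uRv]
9. p1, v   [~<>-rule on 4 via uRv]
10. ~p3, v   [~<>-rule on 5 via uRv]
11. p3, v   [|-rule on 8 (branches; this branch)]
Accessibility: uRu, uRv, vRv
Branch closes: p3 and ~p3 both at v.
Every branch of the negation's tableau closes; the branch above is one of them.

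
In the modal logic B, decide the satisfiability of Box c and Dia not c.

Unsatisfiable (every branch closes)

1. Box c and Dia not c, w0
2. Box c, w0
3. Dia not c, w0
4. c, w0
5. not c, w1
6. c, w1
Accessibility: w0Rw0, w0Rw1, w1Rw0, w1Rw1
Branch closes: c and not c both at w1.
All branches of the tableau close; one closing branch shown above.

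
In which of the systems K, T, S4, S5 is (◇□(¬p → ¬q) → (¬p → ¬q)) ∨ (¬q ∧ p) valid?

S5-tableau for the negation ¬((◇□(¬p → ¬q) → (¬p → ¬q)) ∨ (¬q ∧ p)):
1. ¬((◇□(¬p → ¬q) → (¬p → ¬q)) ∨ (¬q ∧ p)), u
2. ¬(◇□(¬p → ¬q) → (¬p → ¬q)), u
3. ¬(¬q ∧ p), u
4. ◇□(¬p → ¬q), u
5. ¬(¬p → ¬q), u
6. ¬p, u
7. q, u
8. □(¬p → ¬q), v
9. ¬p → ¬q, u
10. ¬p → ¬q, v
11. ¬q, u
Accessibility: uRu, uRv, vRu, vRv
Branch closes: q and ¬q both at u.
Every branch closes (one shown): valid in S5.
S4-tableau for the negation ¬((◇□(¬p → ¬q) → (¬p → ¬q)) ∨ (¬q ∧ p)):
1. ¬((◇□(¬p → ¬q) → (¬p → ¬q)) ∨ (¬q ∧ p)), u
2. ¬(◇□(¬p → ¬q) → (¬p → ¬q)), u
3. ¬(¬q ∧ p), u
4. ◇□(¬p → ¬q), u
5. ¬(¬p → ¬q), u
6. ¬p, u
7. q, u
8. □(¬p → ¬q), v
9. ¬p → ¬q, v
10. ¬q, v
Accessibility: uRu, uRv, vRv
Complete open branch: countermodel on an S4-frame, so not valid in S4, nor in K, T (the same frame is also a K-frame and a T-frame).

S5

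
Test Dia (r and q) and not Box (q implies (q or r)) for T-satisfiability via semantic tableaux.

1. Dia (r and q) and not Box (q implies (q or r)), w0
2. Dia (r and q), w0   [and-rule on 1]
3. not Box (q implies (q or r)), w0   [and-rule on 1]
4. r and q, w1   [Dia-rule on 2: fresh world w1, w0Rw1]
5. r, w1   [and-rule on 4]
6. q, w1   [and-rule on 4]
7. not (q implies (q or r)), w2   [neg-Box-rule on 3: fresh world w2, w0Rw2]
8. q, w2   [neg-implies-rule on 7]
9. not (q or r), w2   [neg-implies-rule on 7]
10. not q, w2   [neg-or-rule on 9]
11. not r, w2   [neg-or-rule on 9]
Accessibility: w0Rw0, w0Rw1, w0Rw2, w1Rw1, w2Rw2
Branch closes: q and not q both at w2.
Every branch closes; the branch above is one of them.

Unsatisfiable (every branch closes)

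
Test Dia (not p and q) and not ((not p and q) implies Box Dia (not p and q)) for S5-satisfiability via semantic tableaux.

Unsatisfiable (every branch closes)

1. Dia (not p and q) and not ((not p and q) implies Box Dia (not p and q)), u
2. Dia (not p and q), u
3. not ((not p and q) implies Box Dia (not p and q)), u
4. not p and q, u
5. not Box Dia (not p and q), u
6. not p, u
7. q, u
8. not p and q, v
9. not p, v
10. q, v
11. not Dia (not p and q), w
12. not (not p and q), u
13. not (not p and q), v
14. not (not p and q), w
15. not q, u
Accessibility: uRu, uRv, uRw, vRu, vRv, vRw, wRu, wRv, wRw
Branch closes: q and not q both at u.
(One branch shown.) All branches close.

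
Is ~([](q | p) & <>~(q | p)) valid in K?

Tableau for the negation [](q | p) & <>~(q | p):
1. [](q | p) & <>~(q | p), u
2. [](q | p), u
3. <>~(q | p), u
4. ~(q | p), v
5. ~q, v
6. ~p, v
7. q | p, v
8. p, v
Accessibility: uRv
Branch closes: p and ~p both at v.
Every branch of the negation's tableau closes; the branch above is one of them.

Yes, valid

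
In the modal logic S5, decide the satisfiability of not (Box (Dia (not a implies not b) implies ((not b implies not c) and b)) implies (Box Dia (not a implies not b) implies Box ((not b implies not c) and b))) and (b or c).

1. not (Box (Dia (not a implies not b) implies ((not b implies not c) and b)) implies (Box Dia (not a implies not b) implies Box ((not b implies not c) and b))) and (b or c), u
2. not (Box (Dia (not a implies not b) implies ((not b implies not c) and b)) implies (Box Dia (not a implies not b) implies Box ((not b implies not c) and b))), u
3. b or c, u
4. Box (Dia (not a implies not b) implies ((not b implies not c) and b)), u
5. not (Box Dia (not a implies not b) implies Box ((not b implies not c) and b)), u
6. Box Dia (not a implies not b), u
7. not Box ((not b implies not c) and b), u
8. Dia (not a implies not b) implies ((not b implies not c) and b), u
9. Dia (not a implies not b), u
10. c, u
11. (not b implies not c) and b, u
12. not b implies not c, u
13. b, u
14. not ((not b implies not c) and b), v
15. Dia (not a implies not b) implies ((not b implies not c) and b), v
16. Dia (not a implies not b), v
17. not (not b implies not c), v
18. not b, v
19. c, v
20. not Dia (not a implies not b), v
21. not (not a implies not b), u
22. not a, u
23. not (not a implies not b), v
24. not a, v
25. b, v
Accessibility: uRu, uRv, vRu, vRv
Branch closes: b and not b both at v.
(One branch shown.) All branches close.

Unsatisfiable (every branch closes)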